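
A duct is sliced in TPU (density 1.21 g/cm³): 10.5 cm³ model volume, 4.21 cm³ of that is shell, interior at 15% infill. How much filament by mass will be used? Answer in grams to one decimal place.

Infill region: 10.5 − 4.21 → 6.29 cm³.
Infill deposited: 0.15 × 6.29 → 0.9435 cm³.
Total printed volume = 4.21 + 0.9435, so 5.1535 cm³.
Mass = 5.1535 × 1.21, so 6.235735 g.

6.2 g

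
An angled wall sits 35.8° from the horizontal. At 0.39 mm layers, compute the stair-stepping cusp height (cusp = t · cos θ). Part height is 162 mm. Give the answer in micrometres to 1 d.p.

316.3 μm

cos(35.8°) = 0.8111, so cusp = 0.39 × 0.8111 = 0.316329 mm → 316.3 μm.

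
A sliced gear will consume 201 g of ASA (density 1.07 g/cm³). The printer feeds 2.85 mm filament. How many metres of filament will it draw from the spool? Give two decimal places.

29.45 m

Volume = 201 g / 1.07 g·cm⁻³ = 187.8505 cm³ = 187850.5 mm³.
Cross-section of 2.85 mm filament: π·(2.85/2)² = 6.3794 mm².
L = V/A = 187850.5/6.3794 = 29446.42 mm → 29.45 m.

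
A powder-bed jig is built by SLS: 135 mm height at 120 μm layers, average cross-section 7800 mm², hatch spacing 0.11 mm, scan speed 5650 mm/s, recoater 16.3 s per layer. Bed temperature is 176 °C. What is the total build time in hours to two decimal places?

9.02 hours

Number of layers: 135 / 0.12 → 1125 (rounded up).
Scan path per layer = 7800 / 0.11, so 70909.1 mm.
Scan time per layer: 70909.1 / 5650 → 12.5503 s.
Layer cycle = 12.5503 + 16.3, so 28.8503 s.
Total: 1125 × 28.8503 s = 32456.5875 s → 9.02 hours.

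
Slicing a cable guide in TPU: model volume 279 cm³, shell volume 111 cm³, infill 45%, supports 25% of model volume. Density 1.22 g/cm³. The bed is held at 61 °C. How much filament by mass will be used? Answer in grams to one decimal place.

Infill region = 279 − 111, so 168 cm³.
Infill volume = 0.45 × 168 = 75.6 cm³.
Support: 0.25 × 279 → 69.75 cm³.
Total printed volume = 111 + 75.6 + 69.75, so 256.35 cm³.
Mass = 256.35 × 1.22, so 312.747 g.

312.7 g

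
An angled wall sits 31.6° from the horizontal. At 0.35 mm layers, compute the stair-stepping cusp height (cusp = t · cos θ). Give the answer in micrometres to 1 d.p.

cos(31.6°) = 0.8517, so cusp = 0.35 × 0.8517 = 0.298095 mm → 298.1 μm.

298.1 μm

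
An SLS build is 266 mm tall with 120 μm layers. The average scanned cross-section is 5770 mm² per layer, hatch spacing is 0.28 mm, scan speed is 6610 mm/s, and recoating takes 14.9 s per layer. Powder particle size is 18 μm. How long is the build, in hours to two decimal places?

Layer count = ceil(266 / 0.12) = 2217.
Per-layer scan distance: 5770 / 0.28 → 20607.1 mm.
Per-layer scan time = 20607.1 / 6610 = 3.1176 s.
Per-layer time = 3.1176 + 14.9 = 18.0176 s.
2217 layers × 18.0176 s/layer = 39945.0192 s, i.e. 11.10 hours.

11.10 hours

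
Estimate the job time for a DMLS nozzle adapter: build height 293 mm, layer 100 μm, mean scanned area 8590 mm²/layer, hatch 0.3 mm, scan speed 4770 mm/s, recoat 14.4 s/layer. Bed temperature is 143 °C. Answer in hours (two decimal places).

16.61 hours

Number of layers: 293 / 0.1 → 2930 (rounded up).
Hatch length per layer = 8590 / 0.3 = 28633.3 mm.
Scan time per layer: 28633.3 / 4770 → 6.0028 s.
Time per layer = 6.0028 + 14.4 = 20.4028 s.
Build time = 2930 × 20.4028 = 59780.204 s = 16.61 hours.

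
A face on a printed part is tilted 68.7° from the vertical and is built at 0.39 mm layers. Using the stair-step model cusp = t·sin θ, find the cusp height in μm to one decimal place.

363.4 μm

Cusp = layer height × sin(68.7°) = 0.39 × 0.9317 = 0.363363 mm = 363.4 μm.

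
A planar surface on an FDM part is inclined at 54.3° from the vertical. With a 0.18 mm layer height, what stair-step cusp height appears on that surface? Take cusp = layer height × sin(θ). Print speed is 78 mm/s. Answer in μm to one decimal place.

h_c = t·sin θ = 0.18 × 0.8121 = 0.146178 mm (146.2 μm).

146.2 μm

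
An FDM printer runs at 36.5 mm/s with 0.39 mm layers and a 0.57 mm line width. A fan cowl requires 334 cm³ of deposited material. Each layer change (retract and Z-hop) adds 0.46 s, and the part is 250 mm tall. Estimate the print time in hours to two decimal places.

11.52 hours

Extrusion cross-section: 0.39 × 0.57 → 0.2223 mm².
Total extruded path = 334000/0.2223 = 1502474.1 mm.
Print-move time = 1502474.1 / 36.5, so 41163.7 s.
Layers = ⌈250/0.39⌉ = 642.
Layer-change overhead = 642 × 0.46, so 295.32 s.
Altogether 41163.7 + 295.32 = 41459.02 s, i.e. 11.52 hours.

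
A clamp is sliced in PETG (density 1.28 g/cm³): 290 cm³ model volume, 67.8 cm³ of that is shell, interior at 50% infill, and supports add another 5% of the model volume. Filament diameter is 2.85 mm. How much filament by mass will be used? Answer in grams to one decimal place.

247.6 g

Infill region: 290 − 67.8 → 222.2 cm³.
Infill deposited = 0.50 × 222.2 = 111.1 cm³.
Support = 0.05 × 290 = 14.5 cm³.
Total printed volume = 67.8 + 111.1 + 14.5 = 193.4 cm³.
Mass = 193.4 × 1.28, so 247.552 g.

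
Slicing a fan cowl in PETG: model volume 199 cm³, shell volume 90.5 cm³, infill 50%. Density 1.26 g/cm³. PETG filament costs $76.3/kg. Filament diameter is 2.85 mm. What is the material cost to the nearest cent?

$13.92

Infill region: 199 − 90.5 → 108.5 cm³.
Infill deposited = 0.50 × 108.5, so 54.25 cm³.
Total printed volume: 90.5 + 54.25 → 144.75 cm³.
Mass = 144.75 × 1.26, so 182.385 g.
At $76.3/kg: 182.385/1000 × 76.3 = $13.92.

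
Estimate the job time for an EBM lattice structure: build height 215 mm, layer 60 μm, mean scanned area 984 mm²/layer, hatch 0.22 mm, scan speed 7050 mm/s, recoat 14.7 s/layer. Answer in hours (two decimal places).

Number of layers: 215 / 0.06 → 3584 (rounded up).
Scan path per layer = 984 / 0.22, so 4472.7 mm.
Scan time per layer = 4472.7 / 7050 = 0.6344 s.
Time per layer = 0.6344 + 14.7 = 15.3344 s.
Build time = 3584 × 15.3344 = 54958.4896 s = 15.27 hours.

15.27 hours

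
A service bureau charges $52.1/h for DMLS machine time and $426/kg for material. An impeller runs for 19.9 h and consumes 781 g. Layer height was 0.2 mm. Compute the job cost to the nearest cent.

$1369.50

Time charge = 52.1 × 19.9 = $1036.79.
Feedstock cost = 426 × 781/1000 = $332.706.
Job cost: 1036.79 + 332.706 = 1369.496 ≈ $1369.50.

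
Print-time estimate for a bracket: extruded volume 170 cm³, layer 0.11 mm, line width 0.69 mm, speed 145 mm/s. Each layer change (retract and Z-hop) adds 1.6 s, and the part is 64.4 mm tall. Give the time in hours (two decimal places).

Extrusion cross-section = 0.11 × 0.69, so 0.0759 mm².
Path length: 170000 mm³ / 0.0759 mm² → 2239789.2 mm.
Time extruding = 2239789.2 / 145 = 15446.8 s.
Number of layers: 64.4 / 0.11 → 586 (rounded up).
Z-hop total = 586 × 1.6 = 937.6 s.
Total = 15446.8 + 937.6 = 16384.4 s = 4.55 hours.

4.55 hours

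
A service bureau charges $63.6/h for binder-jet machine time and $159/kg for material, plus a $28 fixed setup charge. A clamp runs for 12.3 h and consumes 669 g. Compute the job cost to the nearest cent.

$916.65

Machine-time cost = 63.6 × 12.3 = $782.28.
Material charge: 159 × 669/1000 → $106.371.
Adding setup: 782.28 + 106.371 + 28 → 916.651 ≈ $916.65.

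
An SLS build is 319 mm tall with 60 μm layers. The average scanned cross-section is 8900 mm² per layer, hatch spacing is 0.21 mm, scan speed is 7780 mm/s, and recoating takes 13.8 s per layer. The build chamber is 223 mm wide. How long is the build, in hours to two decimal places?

28.43 hours

Layers = ⌈319/0.06⌉ = 5317.
Scan path per layer: 8900 / 0.21 → 42381 mm.
Per-layer scan time = 42381 / 7780, so 5.4474 s.
Time per layer = 5.4474 + 13.8, so 19.2474 s.
Total: 5317 × 19.2474 s = 102338.4258 s → 28.43 hours.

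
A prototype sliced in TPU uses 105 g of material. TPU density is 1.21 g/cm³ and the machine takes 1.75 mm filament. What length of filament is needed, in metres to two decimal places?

Extruded volume: 105/1.21 = 86.7769 cm³ (86776.9 mm³).
Filament cross-section = π × (1.75/2)² = 2.4053 mm².
Length = 86776.9 / 2.4053 = 36077.37 mm = 36.08 m.

36.08 m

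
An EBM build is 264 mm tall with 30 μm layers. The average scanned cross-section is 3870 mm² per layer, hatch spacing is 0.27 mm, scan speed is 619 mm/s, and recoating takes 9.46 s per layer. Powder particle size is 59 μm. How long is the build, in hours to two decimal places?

79.73 hours

Layers = ⌈264/0.03⌉ = 8800.
Scan path per layer = 3870 / 0.27 = 14333.3 mm.
Scan time per layer = 14333.3 / 619 = 23.1556 s.
Per-layer time: 23.1556 + 9.46 → 32.6156 s.
Build time = 8800 × 32.6156 = 287017.28 s = 79.73 hours.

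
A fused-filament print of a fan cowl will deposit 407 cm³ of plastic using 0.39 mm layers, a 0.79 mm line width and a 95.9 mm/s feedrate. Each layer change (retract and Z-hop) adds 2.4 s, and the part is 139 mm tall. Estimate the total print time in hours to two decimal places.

Bead cross-section = 0.39 × 0.79 = 0.3081 mm².
Total extruded path = 407000/0.3081 = 1320999.7 mm.
Extrusion time: 1320999.7 / 95.9 → 13774.8 s.
Layer count = ceil(139 / 0.39) = 357.
Z-hop total: 357 × 2.4 → 856.8 s.
Altogether 13774.8 + 856.8 = 14631.6 s, i.e. 4.06 hours.

4.06 hours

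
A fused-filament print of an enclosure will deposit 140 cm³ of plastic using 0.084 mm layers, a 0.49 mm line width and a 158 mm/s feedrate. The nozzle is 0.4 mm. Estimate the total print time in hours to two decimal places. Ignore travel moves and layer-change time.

5.98 hours

Bead cross-section: 0.084 × 0.49 → 0.04116 mm².
Total extruded path = 140000/0.04116 = 3401360.5 mm.
Time extruding = 3401360.5 / 158 = 21527.6 s.
In the requested units: 21527.6 s = 5.98 hours.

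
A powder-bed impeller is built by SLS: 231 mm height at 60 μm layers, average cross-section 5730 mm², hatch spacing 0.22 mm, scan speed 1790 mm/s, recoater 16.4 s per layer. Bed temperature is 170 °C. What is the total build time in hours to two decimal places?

33.10 hours

Number of layers: 231 / 0.06 → 3850 (rounded up).
Scan path per layer = 5730 / 0.22 = 26045.5 mm.
Laser time per layer = 26045.5 / 1790, so 14.5506 s.
Layer cycle = 14.5506 + 16.4, so 30.9506 s.
Total: 3850 × 30.9506 s = 119159.81 s → 33.10 hours.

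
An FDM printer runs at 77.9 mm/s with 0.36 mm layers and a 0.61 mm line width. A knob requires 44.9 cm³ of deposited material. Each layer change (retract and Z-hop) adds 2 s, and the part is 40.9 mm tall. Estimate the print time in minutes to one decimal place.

47.5 minutes

Bead cross-section: 0.36 × 0.61 → 0.2196 mm².
Toolpath length = 44.9 cm³ / 0.2196 mm² = 44900 / 0.2196 = 204462.7 mm.
Extrusion time = 204462.7 / 77.9 = 2624.7 s.
Layer count = ceil(40.9 / 0.36) = 114.
Z-hop total: 114 × 2 → 228 s.
Total = 2624.7 + 228 = 2852.7 s = 47.5 minutes.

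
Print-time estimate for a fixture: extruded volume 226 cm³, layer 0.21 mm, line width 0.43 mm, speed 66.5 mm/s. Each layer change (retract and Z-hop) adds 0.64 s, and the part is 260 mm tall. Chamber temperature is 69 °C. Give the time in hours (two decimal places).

Extrusion cross-section: 0.21 × 0.43 → 0.0903 mm².
Toolpath length = 226 cm³ / 0.0903 mm² = 226000 / 0.0903 = 2502768.5 mm.
Print-move time = 2502768.5 / 66.5 = 37635.6 s.
Number of layers: 260 / 0.21 → 1239 (rounded up).
Layer-change overhead = 1239 × 0.64 = 792.96 s.
Altogether 37635.6 + 792.96 = 38428.56 s, i.e. 10.67 hours.

10.67 hours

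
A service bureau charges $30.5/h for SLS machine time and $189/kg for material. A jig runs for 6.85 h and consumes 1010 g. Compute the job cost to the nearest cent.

Machine-time cost: 30.5 × 6.85 → $208.925.
Feedstock cost = 189 × 1010/1000, so $190.89.
Total = 208.925 + 190.89 = 399.815 ≈ $399.82.

$399.82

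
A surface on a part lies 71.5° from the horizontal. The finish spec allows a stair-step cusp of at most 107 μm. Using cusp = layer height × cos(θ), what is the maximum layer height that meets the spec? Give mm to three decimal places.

t = h_c / cos θ = 0.107 / 0.3173 = 0.337 mm.

0.337 mm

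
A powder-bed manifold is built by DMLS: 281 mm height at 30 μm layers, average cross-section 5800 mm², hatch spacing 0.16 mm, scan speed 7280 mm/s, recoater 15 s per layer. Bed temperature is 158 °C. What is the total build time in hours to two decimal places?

Number of layers: 281 / 0.03 → 9367 (rounded up).
Scan path per layer = 5800 / 0.16, so 36250 mm.
Laser time per layer = 36250 / 7280, so 4.9794 s.
Per-layer time = 4.9794 + 15, so 19.9794 s.
Total: 9367 × 19.9794 s = 187147.0398 s → 51.99 hours.

51.99 hours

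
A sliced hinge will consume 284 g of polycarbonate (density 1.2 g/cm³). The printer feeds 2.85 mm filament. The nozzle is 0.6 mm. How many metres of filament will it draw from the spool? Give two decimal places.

37.10 m

Volume = 284 g / 1.2 g·cm⁻³ = 236.6667 cm³ = 236666.7 mm³.
Filament cross-section = π × (2.85/2)² = 6.3794 mm².
L = V/A = 236666.7/6.3794 = 37098.58 mm → 37.10 m.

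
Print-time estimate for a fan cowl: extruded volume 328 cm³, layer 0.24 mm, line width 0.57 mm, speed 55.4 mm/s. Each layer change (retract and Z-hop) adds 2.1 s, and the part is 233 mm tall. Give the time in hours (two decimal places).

Line area = 0.24 × 0.57 = 0.1368 mm².
Total extruded path = 328000/0.1368 = 2397660.8 mm.
Extrusion time = 2397660.8 / 55.4, so 43279.1 s.
Number of layers: 233 / 0.24 → 971 (rounded up).
Z-hop total = 971 × 2.1 = 2039.1 s.
Total = 43279.1 + 2039.1 = 45318.2 s = 12.59 hours.

12.59 hours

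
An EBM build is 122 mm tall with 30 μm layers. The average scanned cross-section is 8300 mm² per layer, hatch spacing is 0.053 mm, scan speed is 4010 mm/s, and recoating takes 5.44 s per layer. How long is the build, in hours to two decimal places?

50.27 hours

Layer count = ceil(122 / 0.03) = 4067.
Scan path per layer: 8300 / 0.053 → 156603.8 mm.
Scan time per layer = 156603.8 / 4010, so 39.0533 s.
Layer cycle = 39.0533 + 5.44 = 44.4933 s.
4067 layers × 44.4933 s/layer = 180954.2511 s, i.e. 50.27 hours.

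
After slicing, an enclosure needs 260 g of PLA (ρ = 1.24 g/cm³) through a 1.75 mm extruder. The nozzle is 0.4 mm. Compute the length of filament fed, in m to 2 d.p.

Volume = 260 g / 1.24 g·cm⁻³ = 209.6774 cm³ = 209677.4 mm³.
Cross-section of 1.75 mm filament: π·(1.75/2)² = 2.4053 mm².
L = V/A = 209677.4/2.4053 = 87173.08 mm → 87.17 m.

87.17 m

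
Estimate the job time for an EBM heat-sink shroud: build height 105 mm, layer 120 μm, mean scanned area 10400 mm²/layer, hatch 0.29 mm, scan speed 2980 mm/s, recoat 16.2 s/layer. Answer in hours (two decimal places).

Layers = ⌈105/0.12⌉ = 875.
Scan path per layer = 10400 / 0.29, so 35862.1 mm.
Scan time per layer = 35862.1 / 2980, so 12.0343 s.
Time per layer = 12.0343 + 16.2, so 28.2343 s.
Total: 875 × 28.2343 s = 24705.0125 s → 6.86 hours.

6.86 hours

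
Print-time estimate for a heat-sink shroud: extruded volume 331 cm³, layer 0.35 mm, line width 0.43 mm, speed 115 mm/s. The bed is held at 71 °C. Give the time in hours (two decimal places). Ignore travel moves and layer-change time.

5.31 hours

Bead cross-section = 0.35 × 0.43 = 0.1505 mm².
Path length: 331000 mm³ / 0.1505 mm² → 2199335.5 mm.
Time extruding = 2199335.5 / 115, so 19124.7 s.
In the requested units: 19124.7 s = 5.31 hours.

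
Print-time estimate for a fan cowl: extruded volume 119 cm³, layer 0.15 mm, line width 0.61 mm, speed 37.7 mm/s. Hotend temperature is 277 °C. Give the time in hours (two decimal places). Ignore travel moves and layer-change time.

Bead cross-section: 0.15 × 0.61 → 0.0915 mm².
Path length: 119000 mm³ / 0.0915 mm² → 1300546.4 mm.
Extrusion time = 1300546.4 / 37.7 = 34497.3 s.
In the requested units: 34497.3 s = 9.58 hours.

9.58 hours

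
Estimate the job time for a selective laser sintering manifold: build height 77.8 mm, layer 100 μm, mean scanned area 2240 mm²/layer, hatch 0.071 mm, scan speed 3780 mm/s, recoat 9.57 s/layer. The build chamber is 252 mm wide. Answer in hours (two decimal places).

Number of layers: 77.8 / 0.1 → 778 (rounded up).
Per-layer scan distance: 2240 / 0.071 → 31549.3 mm.
Per-layer scan time = 31549.3 / 3780, so 8.3464 s.
Per-layer time = 8.3464 + 9.57, so 17.9164 s.
778 layers × 17.9164 s/layer = 13938.9592 s, i.e. 3.87 hours.

3.87 hours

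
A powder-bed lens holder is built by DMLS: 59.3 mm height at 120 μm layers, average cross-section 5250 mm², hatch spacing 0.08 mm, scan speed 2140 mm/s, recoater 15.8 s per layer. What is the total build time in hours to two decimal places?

Layers = ⌈59.3/0.12⌉ = 495.
Per-layer scan distance = 5250 / 0.08 = 65625 mm.
Scan time per layer = 65625 / 2140, so 30.6659 s.
Per-layer time = 30.6659 + 15.8 = 46.4659 s.
Build time = 495 × 46.4659 = 23000.6205 s = 6.39 hours.

6.39 hours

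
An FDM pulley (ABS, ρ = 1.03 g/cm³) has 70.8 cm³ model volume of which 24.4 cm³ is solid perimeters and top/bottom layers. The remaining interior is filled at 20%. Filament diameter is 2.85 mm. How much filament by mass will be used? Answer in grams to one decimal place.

34.7 g

Interior volume = 70.8 − 24.4 = 46.4 cm³.
Infill deposited = 0.20 × 46.4 = 9.28 cm³.
Deposited volume = 24.4 + 9.28 = 33.68 cm³.
Mass = 33.68 × 1.03, so 34.6904 g.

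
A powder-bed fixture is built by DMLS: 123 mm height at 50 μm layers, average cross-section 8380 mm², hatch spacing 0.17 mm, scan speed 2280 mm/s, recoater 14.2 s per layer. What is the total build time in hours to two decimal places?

24.48 hours

Layers = ⌈123/0.05⌉ = 2460.
Scan path per layer = 8380 / 0.17 = 49294.1 mm.
Per-layer scan time = 49294.1 / 2280, so 21.6202 s.
Per-layer time = 21.6202 + 14.2 = 35.8202 s.
Total: 2460 × 35.8202 s = 88117.692 s → 24.48 hours.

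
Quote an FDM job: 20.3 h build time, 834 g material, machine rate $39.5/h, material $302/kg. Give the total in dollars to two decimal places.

$1053.72

Time charge: 39.5 × 20.3 → $801.85.
Material cost: 302 × 834/1000 → $251.868.
Job cost: 801.85 + 251.868 = 1053.718 ≈ $1053.72.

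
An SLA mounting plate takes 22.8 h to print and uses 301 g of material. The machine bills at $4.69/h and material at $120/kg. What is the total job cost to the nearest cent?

Machine cost = 4.69 × 22.8 = $106.932.
Material charge = 120 × 301/1000, so $36.12.
Total = 106.932 + 36.12 = 143.052 ≈ $143.05.

$143.05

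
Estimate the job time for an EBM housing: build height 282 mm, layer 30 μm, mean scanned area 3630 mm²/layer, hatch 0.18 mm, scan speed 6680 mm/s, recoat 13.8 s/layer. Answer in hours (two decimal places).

43.92 hours

Number of layers: 282 / 0.03 → 9400 (rounded up).
Hatch length per layer = 3630 / 0.18, so 20166.7 mm.
Scan time per layer = 20166.7 / 6680, so 3.019 s.
Time per layer = 3.019 + 13.8, so 16.819 s.
Total: 9400 × 16.819 s = 158098.6 s → 43.92 hours.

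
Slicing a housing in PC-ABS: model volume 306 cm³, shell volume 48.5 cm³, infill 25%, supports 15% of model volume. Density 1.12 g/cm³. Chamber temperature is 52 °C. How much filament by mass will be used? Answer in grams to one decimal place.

177.8 g

Infill region = 306 − 48.5 = 257.5 cm³.
Infill volume: 0.25 × 257.5 → 64.375 cm³.
Support: 0.15 × 306 → 45.9 cm³.
Deposited volume = 48.5 + 64.375 + 45.9 = 158.775 cm³.
Mass: 158.775 × 1.12 → 177.828 g.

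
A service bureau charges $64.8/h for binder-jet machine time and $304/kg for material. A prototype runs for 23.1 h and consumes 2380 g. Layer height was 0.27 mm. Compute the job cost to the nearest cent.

Machine cost = 64.8 × 23.1 = $1496.88.
Material charge = 304 × 2380/1000 = $723.52.
Total = 1496.88 + 723.52 = $2220.40.

$2220.40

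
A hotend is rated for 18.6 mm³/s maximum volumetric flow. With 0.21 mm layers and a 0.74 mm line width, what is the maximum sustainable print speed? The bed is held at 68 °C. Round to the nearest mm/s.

A = 0.21 × 0.74, so 0.1554 mm².
v_max = Q/A = 18.6/0.1554 = 119.69 mm/s → 120 mm/s.

120 mm/s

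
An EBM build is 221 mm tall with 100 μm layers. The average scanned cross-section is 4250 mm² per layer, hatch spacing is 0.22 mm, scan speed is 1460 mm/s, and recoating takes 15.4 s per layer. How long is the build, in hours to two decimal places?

17.58 hours

Layers = ⌈221/0.1⌉ = 2210.
Scan path per layer = 4250 / 0.22 = 19318.2 mm.
Per-layer scan time: 19318.2 / 1460 → 13.2316 s.
Time per layer = 13.2316 + 15.4, so 28.6316 s.
Total: 2210 × 28.6316 s = 63275.836 s → 17.58 hours.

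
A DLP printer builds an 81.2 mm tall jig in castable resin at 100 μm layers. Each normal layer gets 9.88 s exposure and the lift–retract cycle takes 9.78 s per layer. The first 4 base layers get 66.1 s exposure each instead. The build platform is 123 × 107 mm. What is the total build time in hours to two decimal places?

4.50 hours

Layers = ⌈81.2/0.1⌉ = 812.
Bottom layers: 4 × (66.1 + 9.78) → 303.52 s.
Regular layers = 808 × (9.88 + 9.78) = 15885.28 s.
Sum: 303.52 + 15885.28 = 16188.8 s → 4.50 hours.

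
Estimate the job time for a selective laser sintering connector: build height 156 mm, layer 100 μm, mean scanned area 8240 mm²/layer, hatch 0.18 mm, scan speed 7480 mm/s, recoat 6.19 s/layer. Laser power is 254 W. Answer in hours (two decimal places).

5.33 hours

Layer count = ceil(156 / 0.1) = 1560.
Scan path per layer: 8240 / 0.18 → 45777.8 mm.
Per-layer scan time: 45777.8 / 7480 → 6.12 s.
Per-layer time: 6.12 + 6.19 → 12.31 s.
1560 layers × 12.31 s/layer = 19203.6 s, i.e. 5.33 hours.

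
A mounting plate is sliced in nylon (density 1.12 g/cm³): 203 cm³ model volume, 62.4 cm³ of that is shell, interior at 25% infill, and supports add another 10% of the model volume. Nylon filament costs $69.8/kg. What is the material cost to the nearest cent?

$9.21

Interior volume: 203 − 62.4 → 140.6 cm³.
Infill volume = 0.25 × 140.6 = 35.15 cm³.
Support = 0.10 × 203 = 20.3 cm³.
Deposited volume = 62.4 + 35.15 + 20.3 = 117.85 cm³.
Mass = 117.85 × 1.12 = 131.992 g.
Cost = 131.992 g / 1000 × $69.8/kg = $9.21.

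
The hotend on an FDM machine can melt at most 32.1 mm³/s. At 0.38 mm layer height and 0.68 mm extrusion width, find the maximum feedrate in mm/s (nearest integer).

124 mm/s

A = 0.38 × 0.68 = 0.2584 mm².
Max speed = 32.1 / 0.2584 = 124.23 ≈ 124 mm/s.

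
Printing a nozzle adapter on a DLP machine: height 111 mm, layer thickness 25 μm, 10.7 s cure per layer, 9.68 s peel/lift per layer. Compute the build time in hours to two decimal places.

Layers = ⌈111/0.025⌉ = 4440.
Cycle time = 10.7 + 9.68 = 20.38 s.
Build time: 4440 × 20.38 s = 90487.2 s, i.e. 25.14 hours.

25.14 hours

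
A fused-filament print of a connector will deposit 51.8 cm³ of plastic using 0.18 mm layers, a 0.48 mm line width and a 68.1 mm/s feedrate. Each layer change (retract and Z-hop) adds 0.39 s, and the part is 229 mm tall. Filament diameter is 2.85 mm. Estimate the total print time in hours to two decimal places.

2.58 hours

Extrusion cross-section = 0.18 × 0.48, so 0.0864 mm².
Total extruded path = 51800/0.0864 = 599537 mm.
Extrusion time = 599537 / 68.1, so 8803.8 s.
Layers = ⌈229/0.18⌉ = 1273.
Non-print overhead: 1273 × 0.39 → 496.47 s.
Total = 8803.8 + 496.47 = 9300.27 s = 2.58 hours.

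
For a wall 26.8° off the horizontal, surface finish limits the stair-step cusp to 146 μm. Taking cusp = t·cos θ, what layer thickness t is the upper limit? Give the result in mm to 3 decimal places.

Layer height = cusp / cos(26.8°) = 0.146 / 0.8926 = 0.164 mm.

0.164 mm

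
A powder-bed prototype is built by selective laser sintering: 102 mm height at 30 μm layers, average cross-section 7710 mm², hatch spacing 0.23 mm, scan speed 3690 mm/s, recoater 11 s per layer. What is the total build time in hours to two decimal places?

Number of layers: 102 / 0.03 → 3400 (rounded up).
Per-layer scan distance: 7710 / 0.23 → 33521.7 mm.
Laser time per layer = 33521.7 / 3690, so 9.0845 s.
Time per layer: 9.0845 + 11 → 20.0845 s.
Build time = 3400 × 20.0845 = 68287.3 s = 18.97 hours.

18.97 hours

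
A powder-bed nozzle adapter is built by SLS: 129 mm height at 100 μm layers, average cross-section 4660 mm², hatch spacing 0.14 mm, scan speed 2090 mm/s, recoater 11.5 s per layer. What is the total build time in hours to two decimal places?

Layer count = ceil(129 / 0.1) = 1290.
Per-layer scan distance: 4660 / 0.14 → 33285.7 mm.
Scan time per layer: 33285.7 / 2090 → 15.9262 s.
Time per layer = 15.9262 + 11.5, so 27.4262 s.
Total: 1290 × 27.4262 s = 35379.798 s → 9.83 hours.

9.83 hours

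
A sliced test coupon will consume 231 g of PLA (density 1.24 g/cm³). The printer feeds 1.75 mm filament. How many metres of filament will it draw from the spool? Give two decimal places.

77.45 m

Volume = 231 g / 1.24 g·cm⁻³ = 186.2903 cm³ = 186290.3 mm³.
A = π r² = π × 0.875² = 2.4053 mm².
L = V/A = 186290.3/2.4053 = 77449.92 mm → 77.45 m.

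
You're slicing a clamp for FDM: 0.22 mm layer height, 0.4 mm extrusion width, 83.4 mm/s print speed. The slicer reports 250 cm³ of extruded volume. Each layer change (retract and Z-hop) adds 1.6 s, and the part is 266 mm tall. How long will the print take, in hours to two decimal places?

10.00 hours

Extrusion cross-section = 0.22 × 0.4 = 0.088 mm².
Total extruded path = 250000/0.088 = 2840909.1 mm.
Time extruding = 2840909.1 / 83.4 = 34063.7 s.
Layers = ⌈266/0.22⌉ = 1210.
Non-print overhead = 1210 × 1.6, so 1936 s.
Altogether 34063.7 + 1936 = 35999.7 s, i.e. 10.00 hours.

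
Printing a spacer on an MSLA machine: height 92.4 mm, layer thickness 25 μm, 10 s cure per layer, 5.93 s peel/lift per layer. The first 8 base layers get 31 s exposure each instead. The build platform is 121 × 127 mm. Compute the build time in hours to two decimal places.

16.40 hours

Number of layers: 92.4 / 0.025 → 3696 (rounded up).
Bottom layers = 8 × (31 + 5.93), so 295.44 s.
Remaining layers = 3688 × (10 + 5.93), so 58749.84 s.
Total = 295.44 + 58749.84 = 59045.28 s = 16.40 hours.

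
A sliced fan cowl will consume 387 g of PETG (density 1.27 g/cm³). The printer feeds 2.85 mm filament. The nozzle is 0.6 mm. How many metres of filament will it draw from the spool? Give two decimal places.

47.77 m

Volume = 387 g / 1.27 g·cm⁻³ = 304.7244 cm³ = 304724.4 mm³.
Filament cross-section = π × (2.85/2)² = 6.3794 mm².
L = V/A = 304724.4/6.3794 = 47766.94 mm → 47.77 m.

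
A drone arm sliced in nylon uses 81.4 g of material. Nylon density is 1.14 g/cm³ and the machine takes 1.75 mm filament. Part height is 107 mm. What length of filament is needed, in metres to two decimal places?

29.69 m

Volume = 81.4 g / 1.14 g·cm⁻³ = 71.4035 cm³ = 71403.5 mm³.
Filament cross-section = π × (1.75/2)² = 2.4053 mm².
L = V/A = 71403.5/2.4053 = 29685.9 mm → 29.69 m.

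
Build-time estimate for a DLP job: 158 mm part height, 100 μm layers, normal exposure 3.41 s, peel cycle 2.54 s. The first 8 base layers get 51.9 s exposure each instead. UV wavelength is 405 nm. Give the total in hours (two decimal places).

2.72 hours

Layers = ⌈158/0.1⌉ = 1580.
Bottom layers = 8 × (51.9 + 2.54), so 435.52 s.
Regular layers: 1572 × (3.41 + 2.54) → 9353.4 s.
Sum: 435.52 + 9353.4 = 9788.92 s → 2.72 hours.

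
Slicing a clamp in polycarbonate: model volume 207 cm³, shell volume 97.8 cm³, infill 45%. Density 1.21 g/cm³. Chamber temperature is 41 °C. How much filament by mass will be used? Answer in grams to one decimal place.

177.8 g

Interior volume = 207 − 97.8, so 109.2 cm³.
Infill deposited: 0.45 × 109.2 → 49.14 cm³.
Total extruded: 97.8 + 49.14 → 146.94 cm³.
Mass = 146.94 × 1.21, so 177.7974 g.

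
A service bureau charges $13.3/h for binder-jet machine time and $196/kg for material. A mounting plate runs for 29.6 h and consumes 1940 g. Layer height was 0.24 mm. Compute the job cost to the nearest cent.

$773.92

Time charge = 13.3 × 29.6, so $393.68.
Material cost: 196 × 1940/1000 → $380.24.
Total = 393.68 + 380.24 = $773.92.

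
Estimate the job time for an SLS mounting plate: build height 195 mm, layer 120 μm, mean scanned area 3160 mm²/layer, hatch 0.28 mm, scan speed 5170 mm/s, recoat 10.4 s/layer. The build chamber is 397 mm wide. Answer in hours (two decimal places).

Layers = ⌈195/0.12⌉ = 1625.
Per-layer scan distance: 3160 / 0.28 → 11285.7 mm.
Per-layer scan time = 11285.7 / 5170, so 2.1829 s.
Layer cycle = 2.1829 + 10.4, so 12.5829 s.
Total: 1625 × 12.5829 s = 20447.2125 s → 5.68 hours.

5.68 hours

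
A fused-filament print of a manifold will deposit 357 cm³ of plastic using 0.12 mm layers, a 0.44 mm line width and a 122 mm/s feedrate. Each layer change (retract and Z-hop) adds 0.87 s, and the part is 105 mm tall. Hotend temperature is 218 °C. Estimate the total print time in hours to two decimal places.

Extrusion cross-section = 0.12 × 0.44, so 0.0528 mm².
Total extruded path = 357000/0.0528 = 6761363.6 mm.
Extrusion time = 6761363.6 / 122 = 55421 s.
Number of layers: 105 / 0.12 → 875 (rounded up).
Z-hop total: 875 × 0.87 → 761.25 s.
Altogether 55421 + 761.25 = 56182.25 s, i.e. 15.61 hours.

15.61 hours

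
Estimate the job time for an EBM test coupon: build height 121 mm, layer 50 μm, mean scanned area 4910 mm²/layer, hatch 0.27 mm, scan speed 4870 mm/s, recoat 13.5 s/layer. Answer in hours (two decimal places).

Layers = ⌈121/0.05⌉ = 2420.
Per-layer scan distance = 4910 / 0.27 = 18185.2 mm.
Per-layer scan time: 18185.2 / 4870 → 3.7341 s.
Per-layer time = 3.7341 + 13.5 = 17.2341 s.
2420 layers × 17.2341 s/layer = 41706.522 s, i.e. 11.59 hours.

11.59 hours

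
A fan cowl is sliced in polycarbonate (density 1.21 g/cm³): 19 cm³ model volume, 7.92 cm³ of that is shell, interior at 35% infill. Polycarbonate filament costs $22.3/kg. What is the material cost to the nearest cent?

Volume inside the shell: 19 − 7.92 → 11.08 cm³.
Infill deposited: 0.35 × 11.08 → 3.878 cm³.
Total printed volume = 7.92 + 3.878, so 11.798 cm³.
Mass = 11.798 × 1.21, so 14.27558 g.
Cost = 14.27558 g / 1000 × $22.3/kg = $0.32.

$0.32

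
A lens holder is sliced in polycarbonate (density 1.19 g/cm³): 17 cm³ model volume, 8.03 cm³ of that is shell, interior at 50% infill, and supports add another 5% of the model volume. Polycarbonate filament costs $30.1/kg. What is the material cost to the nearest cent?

$0.48

Volume inside the shell: 17 − 8.03 → 8.97 cm³.
Deposited infill = 0.50 × 8.97 = 4.485 cm³.
Support: 0.05 × 17 → 0.85 cm³.
Deposited volume = 8.03 + 4.485 + 0.85 = 13.365 cm³.
Mass: 13.365 × 1.19 → 15.90435 g.
Cost = 15.90435 g / 1000 × $30.1/kg = $0.48.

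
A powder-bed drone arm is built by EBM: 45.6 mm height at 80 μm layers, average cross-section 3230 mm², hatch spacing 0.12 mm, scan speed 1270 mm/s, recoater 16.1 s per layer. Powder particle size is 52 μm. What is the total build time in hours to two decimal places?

Layer count = ceil(45.6 / 0.08) = 570.
Scan path per layer: 3230 / 0.12 → 26916.7 mm.
Beam time per layer = 26916.7 / 1270, so 21.1943 s.
Time per layer = 21.1943 + 16.1 = 37.2943 s.
Build time = 570 × 37.2943 = 21257.751 s = 5.90 hours.

5.90 hours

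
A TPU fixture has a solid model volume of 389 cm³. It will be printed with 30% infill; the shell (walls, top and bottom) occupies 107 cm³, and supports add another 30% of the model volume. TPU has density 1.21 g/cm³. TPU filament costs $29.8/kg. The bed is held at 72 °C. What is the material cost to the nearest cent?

$11.12

Infill region = 389 − 107 = 282 cm³.
Infill deposited = 0.30 × 282 = 84.6 cm³.
Support: 0.30 × 389 → 116.7 cm³.
Total extruded = 107 + 84.6 + 116.7, so 308.3 cm³.
Mass = 308.3 × 1.21, so 373.043 g.
At $29.8/kg: 373.043/1000 × 29.8 = $11.12.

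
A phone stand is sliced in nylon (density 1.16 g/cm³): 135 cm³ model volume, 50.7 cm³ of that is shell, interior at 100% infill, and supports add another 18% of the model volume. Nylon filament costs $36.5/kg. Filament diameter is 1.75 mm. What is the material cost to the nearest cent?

$6.74

Interior volume: 135 − 50.7 → 84.3 cm³.
Infill deposited: 1.00 × 84.3 → 84.3 cm³.
Support = 0.18 × 135 = 24.3 cm³.
Total printed volume: 50.7 + 84.3 + 24.3 → 159.3 cm³.
Mass: 159.3 × 1.16 → 184.788 g.
Cost = 184.788 g / 1000 × $36.5/kg = $6.74.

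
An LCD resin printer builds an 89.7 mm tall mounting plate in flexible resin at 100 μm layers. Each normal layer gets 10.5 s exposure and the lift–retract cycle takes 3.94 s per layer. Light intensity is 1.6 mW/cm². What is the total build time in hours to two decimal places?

3.60 hours

Number of layers: 89.7 / 0.1 → 897 (rounded up).
Cycle time: 10.5 + 3.94 → 14.44 s.
Total = 897 × 14.44 = 12952.68 s = 3.60 hours.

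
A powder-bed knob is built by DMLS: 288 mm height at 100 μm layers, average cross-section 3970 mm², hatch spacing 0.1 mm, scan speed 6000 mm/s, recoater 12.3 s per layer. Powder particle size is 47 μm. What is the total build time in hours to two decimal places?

15.13 hours

Layer count = ceil(288 / 0.1) = 2880.
Per-layer scan distance: 3970 / 0.1 → 39700 mm.
Scan time per layer: 39700 / 6000 → 6.6167 s.
Per-layer time: 6.6167 + 12.3 → 18.9167 s.
Total: 2880 × 18.9167 s = 54480.096 s → 15.13 hours.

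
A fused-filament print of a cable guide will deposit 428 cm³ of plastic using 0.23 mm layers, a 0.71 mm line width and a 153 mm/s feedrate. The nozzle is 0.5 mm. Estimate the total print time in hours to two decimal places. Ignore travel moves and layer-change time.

Line area: 0.23 × 0.71 → 0.1633 mm².
Toolpath length = 428 cm³ / 0.1633 mm² = 428000 / 0.1633 = 2620943 mm.
Time extruding: 2620943 / 153 → 17130.3 s.
In the requested units: 17130.3 s = 4.76 hours.

4.76 hours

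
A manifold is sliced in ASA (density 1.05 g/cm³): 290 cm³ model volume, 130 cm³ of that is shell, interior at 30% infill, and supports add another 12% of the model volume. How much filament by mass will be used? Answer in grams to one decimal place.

Interior volume = 290 − 130, so 160 cm³.
Infill volume: 0.30 × 160 → 48 cm³.
Support: 0.12 × 290 → 34.8 cm³.
Total extruded = 130 + 48 + 34.8, so 212.8 cm³.
Mass = 212.8 × 1.05, so 223.44 g.

223.4 g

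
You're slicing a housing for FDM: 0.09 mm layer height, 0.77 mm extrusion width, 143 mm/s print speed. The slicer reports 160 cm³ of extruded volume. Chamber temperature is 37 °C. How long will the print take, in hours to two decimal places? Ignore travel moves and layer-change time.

Line area = 0.09 × 0.77, so 0.0693 mm².
Total extruded path = 160000/0.0693 = 2308802.3 mm.
Extrusion time = 2308802.3 / 143 = 16145.5 s.
In the requested units: 16145.5 s = 4.48 hours.

4.48 hours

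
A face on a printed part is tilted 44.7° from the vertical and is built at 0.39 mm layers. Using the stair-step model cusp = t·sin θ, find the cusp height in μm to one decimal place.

sin(44.7°) = 0.7034, so cusp = 0.39 × 0.7034 = 0.274326 mm → 274.3 μm.

274.3 μm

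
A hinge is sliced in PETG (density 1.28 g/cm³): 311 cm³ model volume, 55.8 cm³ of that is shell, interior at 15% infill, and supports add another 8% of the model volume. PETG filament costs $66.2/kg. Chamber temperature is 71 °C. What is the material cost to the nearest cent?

$10.08

Volume inside the shell = 311 − 55.8, so 255.2 cm³.
Infill deposited: 0.15 × 255.2 → 38.28 cm³.
Support = 0.08 × 311, so 24.88 cm³.
Total printed volume = 55.8 + 38.28 + 24.88 = 118.96 cm³.
Mass: 118.96 × 1.28 → 152.2688 g.
Cost = 152.2688 g / 1000 × $66.2/kg = $10.08.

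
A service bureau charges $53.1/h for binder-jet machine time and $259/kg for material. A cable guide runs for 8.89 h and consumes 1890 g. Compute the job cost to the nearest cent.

Machine-time cost = 53.1 × 8.89 = $472.059.
Material cost: 259 × 1890/1000 → $489.51.
Job cost: 472.059 + 489.51 = 961.569 ≈ $961.57.

$961.57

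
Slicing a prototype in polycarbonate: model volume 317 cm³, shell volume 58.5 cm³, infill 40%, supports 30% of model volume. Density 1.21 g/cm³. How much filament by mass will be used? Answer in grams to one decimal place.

Volume inside the shell = 317 − 58.5 = 258.5 cm³.
Infill deposited = 0.40 × 258.5 = 103.4 cm³.
Support = 0.30 × 317, so 95.1 cm³.
Total printed volume: 58.5 + 103.4 + 95.1 → 257 cm³.
Mass: 257 × 1.21 → 310.97 g.

311.0 g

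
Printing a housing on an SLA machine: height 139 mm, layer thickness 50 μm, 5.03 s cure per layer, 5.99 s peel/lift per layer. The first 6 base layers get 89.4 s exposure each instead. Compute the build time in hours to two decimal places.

8.65 hours

Number of layers: 139 / 0.05 → 2780 (rounded up).
Bottom layers = 6 × (89.4 + 5.99), so 572.34 s.
Regular layers = 2774 × (5.03 + 5.99), so 30569.48 s.
Total = 572.34 + 30569.48 = 31141.82 s = 8.65 hours.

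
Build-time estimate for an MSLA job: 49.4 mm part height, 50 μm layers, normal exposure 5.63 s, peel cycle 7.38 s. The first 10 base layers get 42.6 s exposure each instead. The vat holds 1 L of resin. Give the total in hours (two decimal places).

3.67 hours

Layers = ⌈49.4/0.05⌉ = 988.
Burn-in layers: 10 × (42.6 + 7.38) → 499.8 s.
Remaining layers = 978 × (5.63 + 7.38) = 12723.78 s.
Total = 499.8 + 12723.78 = 13223.58 s = 3.67 hours.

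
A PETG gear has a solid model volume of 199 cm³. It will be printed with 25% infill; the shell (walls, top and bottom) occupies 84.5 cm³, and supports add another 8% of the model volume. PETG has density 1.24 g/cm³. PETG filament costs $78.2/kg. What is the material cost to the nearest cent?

$12.51

Volume inside the shell = 199 − 84.5 = 114.5 cm³.
Infill deposited = 0.25 × 114.5 = 28.625 cm³.
Support = 0.08 × 199, so 15.92 cm³.
Total extruded: 84.5 + 28.625 + 15.92 → 129.045 cm³.
Mass = 129.045 × 1.24 = 160.0158 g.
At $78.2/kg: 160.0158/1000 × 78.2 = $12.51.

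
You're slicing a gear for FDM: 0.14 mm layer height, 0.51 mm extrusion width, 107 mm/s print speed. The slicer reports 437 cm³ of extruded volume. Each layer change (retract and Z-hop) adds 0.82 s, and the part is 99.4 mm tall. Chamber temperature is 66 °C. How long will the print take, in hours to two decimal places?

16.05 hours

Extrusion cross-section: 0.14 × 0.51 → 0.0714 mm².
Toolpath length = 437 cm³ / 0.0714 mm² = 437000 / 0.0714 = 6120448.2 mm.
Print-move time: 6120448.2 / 107 → 57200.5 s.
Number of layers: 99.4 / 0.14 → 710 (rounded up).
Layer-change overhead = 710 × 0.82, so 582.2 s.
Altogether 57200.5 + 582.2 = 57782.7 s, i.e. 16.05 hours.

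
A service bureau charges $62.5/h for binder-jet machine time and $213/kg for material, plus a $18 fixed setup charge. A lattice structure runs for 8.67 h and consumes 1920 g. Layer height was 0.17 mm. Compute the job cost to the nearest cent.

$968.84

Machine-time cost = 62.5 × 8.67, so $541.875.
Material charge = 213 × 1920/1000, so $408.96.
Total = 541.875 + 408.96 + 18 = 968.835 ≈ $968.84.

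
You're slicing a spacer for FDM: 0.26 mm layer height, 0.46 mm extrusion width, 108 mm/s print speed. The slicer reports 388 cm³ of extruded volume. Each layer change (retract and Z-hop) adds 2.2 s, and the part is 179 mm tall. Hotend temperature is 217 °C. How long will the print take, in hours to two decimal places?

Extrusion cross-section = 0.26 × 0.46, so 0.1196 mm².
Path length: 388000 mm³ / 0.1196 mm² → 3244147.2 mm.
Extrusion time: 3244147.2 / 108 → 30038.4 s.
Number of layers: 179 / 0.26 → 689 (rounded up).
Layer-change overhead = 689 × 2.2 = 1515.8 s.
Total = 30038.4 + 1515.8 = 31554.2 s = 8.77 hours.

8.77 hours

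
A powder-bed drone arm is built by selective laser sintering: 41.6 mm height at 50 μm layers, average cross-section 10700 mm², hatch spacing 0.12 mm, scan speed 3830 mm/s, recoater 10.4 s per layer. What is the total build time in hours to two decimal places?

7.78 hours

Layers = ⌈41.6/0.05⌉ = 832.
Per-layer scan distance = 10700 / 0.12 = 89166.7 mm.
Per-layer scan time = 89166.7 / 3830, so 23.2811 s.
Per-layer time = 23.2811 + 10.4 = 33.6811 s.
832 layers × 33.6811 s/layer = 28022.6752 s, i.e. 7.78 hours.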